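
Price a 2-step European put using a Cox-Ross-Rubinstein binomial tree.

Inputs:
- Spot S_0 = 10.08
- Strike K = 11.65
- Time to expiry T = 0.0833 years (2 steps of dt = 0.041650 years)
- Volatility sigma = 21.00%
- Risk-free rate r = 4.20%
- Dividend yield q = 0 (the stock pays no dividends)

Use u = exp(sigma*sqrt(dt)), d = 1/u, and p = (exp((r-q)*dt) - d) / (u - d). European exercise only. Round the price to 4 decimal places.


dt = T/N = 0.041650
u = exp(sigma*sqrt(dt)) = 1.043789; d = 1/u = 0.958048
p = (exp((r-q)*dt) - d) / (u - d) = 0.509707
Discount per step: exp(-r*dt) = 0.998252
Stock lattice S(k, i) with i counting down-moves:
  k=0: S(0,0) = 10.0800
  k=1: S(1,0) = 10.5214; S(1,1) = 9.6571
  k=2: S(2,0) = 10.9821; S(2,1) = 10.0800; S(2,2) = 9.2520
Terminal payoffs V(N, i) = max(K - S_T, 0):
  V(2,0) = 0.667883; V(2,1) = 1.570000; V(2,2) = 2.398014
Backward induction: V(k, i) = exp(-r*dt) * [p * V(k+1, i) + (1-p) * V(k+1, i+1)].
  V(1,0) = exp(-r*dt) * [p*0.667883 + (1-p)*1.570000] = 1.108244
  V(1,1) = exp(-r*dt) * [p*1.570000 + (1-p)*2.398014] = 1.972516
  V(0,0) = exp(-r*dt) * [p*1.108244 + (1-p)*1.972516] = 1.529313

Answer: Price = V(0,0) = 1.5293


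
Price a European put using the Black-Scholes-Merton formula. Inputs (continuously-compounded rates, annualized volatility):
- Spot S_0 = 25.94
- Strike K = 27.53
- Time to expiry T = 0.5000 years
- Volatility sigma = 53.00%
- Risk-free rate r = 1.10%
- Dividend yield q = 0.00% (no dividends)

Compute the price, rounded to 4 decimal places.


Answer: Price = 4.7227

Derivation:
d1 = (ln(S/K) + (r - q + 0.5*sigma^2) * T) / (sigma * sqrt(T)) = 0.04331992
d2 = d1 - sigma * sqrt(T) = -0.33144667
exp(-rT) = 0.99451510; exp(-qT) = 1.00000000
P = K * exp(-rT) * N(-d2) - S_0 * exp(-qT) * N(-d1)
N(-d1) = 0.48272326; N(-d2) = 0.62984644
P = 27.5300 * 0.99451510 * 0.62984644 - 25.9400 * 1.00000000 * 0.48272326 = 4.7227


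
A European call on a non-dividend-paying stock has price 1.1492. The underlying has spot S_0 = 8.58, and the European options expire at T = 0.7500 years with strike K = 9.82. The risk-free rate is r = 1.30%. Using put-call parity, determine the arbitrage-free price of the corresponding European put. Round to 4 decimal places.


Answer: Put price = 2.2939

Derivation:
Put-call parity: C - P = S_0 * exp(-qT) - K * exp(-rT).
S_0 * exp(-qT) = 8.5800 * 1.00000000 = 8.58000000
K * exp(-rT) = 9.8200 * 0.99029738 = 9.72472024
P = C - S*exp(-qT) + K*exp(-rT)
P = 1.1492 - 8.58000000 + 9.72472024 = 2.2939


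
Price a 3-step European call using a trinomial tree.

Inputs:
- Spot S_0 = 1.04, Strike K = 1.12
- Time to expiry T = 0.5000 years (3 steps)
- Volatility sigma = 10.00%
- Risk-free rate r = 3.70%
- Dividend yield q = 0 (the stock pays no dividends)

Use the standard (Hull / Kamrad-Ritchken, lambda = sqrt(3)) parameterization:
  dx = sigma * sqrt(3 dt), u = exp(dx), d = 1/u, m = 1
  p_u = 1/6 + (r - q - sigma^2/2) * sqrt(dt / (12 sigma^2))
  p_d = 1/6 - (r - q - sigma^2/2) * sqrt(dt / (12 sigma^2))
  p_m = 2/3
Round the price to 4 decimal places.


dt = T/N = 0.166667; dx = sigma*sqrt(3*dt) = 0.070711
u = exp(dx) = 1.073271; d = 1/u = 0.931731
p_u = 0.204379, p_m = 0.666667, p_d = 0.128954
Discount per step: exp(-r*dt) = 0.993852
Stock lattice S(k, j) with j the centered position index:
  k=0: S(0,+0) = 1.0400
  k=1: S(1,-1) = 0.9690; S(1,+0) = 1.0400; S(1,+1) = 1.1162
  k=2: S(2,-2) = 0.9028; S(2,-1) = 0.9690; S(2,+0) = 1.0400; S(2,+1) = 1.1162; S(2,+2) = 1.1980
  k=3: S(3,-3) = 0.8412; S(3,-2) = 0.9028; S(3,-1) = 0.9690; S(3,+0) = 1.0400; S(3,+1) = 1.1162; S(3,+2) = 1.1980; S(3,+3) = 1.2858
Terminal payoffs V(N, j) = max(S_T - K, 0):
  V(3,-3) = 0.000000; V(3,-2) = 0.000000; V(3,-1) = 0.000000; V(3,+0) = 0.000000; V(3,+1) = 0.000000; V(3,+2) = 0.077986; V(3,+3) = 0.165764
Backward induction: V(k, j) = exp(-r*dt) * [p_u * V(k+1, j+1) + p_m * V(k+1, j) + p_d * V(k+1, j-1)]
  V(2,-2) = exp(-r*dt) * [p_u*0.000000 + p_m*0.000000 + p_d*0.000000] = 0.000000
  V(2,-1) = exp(-r*dt) * [p_u*0.000000 + p_m*0.000000 + p_d*0.000000] = 0.000000
  V(2,+0) = exp(-r*dt) * [p_u*0.000000 + p_m*0.000000 + p_d*0.000000] = 0.000000
  V(2,+1) = exp(-r*dt) * [p_u*0.077986 + p_m*0.000000 + p_d*0.000000] = 0.015841
  V(2,+2) = exp(-r*dt) * [p_u*0.165764 + p_m*0.077986 + p_d*0.000000] = 0.085342
  V(1,-1) = exp(-r*dt) * [p_u*0.000000 + p_m*0.000000 + p_d*0.000000] = 0.000000
  V(1,+0) = exp(-r*dt) * [p_u*0.015841 + p_m*0.000000 + p_d*0.000000] = 0.003218
  V(1,+1) = exp(-r*dt) * [p_u*0.085342 + p_m*0.015841 + p_d*0.000000] = 0.027830
  V(0,+0) = exp(-r*dt) * [p_u*0.027830 + p_m*0.003218 + p_d*0.000000] = 0.007785

Answer: Price = V(0,0) = 0.0078


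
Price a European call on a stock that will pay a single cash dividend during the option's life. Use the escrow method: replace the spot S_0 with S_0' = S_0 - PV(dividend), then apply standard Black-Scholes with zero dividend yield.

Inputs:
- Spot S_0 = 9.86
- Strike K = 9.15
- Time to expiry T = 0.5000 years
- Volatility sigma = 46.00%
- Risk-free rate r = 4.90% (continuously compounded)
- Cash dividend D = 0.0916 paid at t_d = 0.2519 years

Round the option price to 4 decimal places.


PV(D) = D * exp(-r * t_d) = 0.0916 * 0.98773276 = 0.09047632
S_0' = S_0 - PV(D) = 9.8600 - 0.09047632 = 9.76952368
d1 = (ln(S_0'/K) + (r + sigma^2/2)*T) / (sigma*sqrt(T)) = 0.43937104
d2 = d1 - sigma*sqrt(T) = 0.11410192
exp(-rT) = 0.97579769
N(d1) = 0.66980365; N(d2) = 0.54542150
C = S_0' * N(d1) - K * exp(-rT) * N(d2) = 9.76952368 * 0.66980365 - 9.1500 * 0.97579769 * 0.54542150 = 1.6738

Answer: Price = 1.6738


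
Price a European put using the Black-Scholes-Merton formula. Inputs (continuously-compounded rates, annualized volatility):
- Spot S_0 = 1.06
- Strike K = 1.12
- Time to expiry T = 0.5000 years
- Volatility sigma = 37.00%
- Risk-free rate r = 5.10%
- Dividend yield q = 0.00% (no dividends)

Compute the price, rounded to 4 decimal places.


d1 = (ln(S/K) + (r - q + 0.5*sigma^2) * T) / (sigma * sqrt(T)) = 0.01783141
d2 = d1 - sigma * sqrt(T) = -0.24379810
exp(-rT) = 0.97482238; exp(-qT) = 1.00000000
P = K * exp(-rT) * N(-d2) - S_0 * exp(-qT) * N(-d1)
N(-d1) = 0.49288667; N(-d2) = 0.59630640
P = 1.1200 * 0.97482238 * 0.59630640 - 1.0600 * 1.00000000 * 0.49288667 = 0.1286

Answer: Price = 0.1286


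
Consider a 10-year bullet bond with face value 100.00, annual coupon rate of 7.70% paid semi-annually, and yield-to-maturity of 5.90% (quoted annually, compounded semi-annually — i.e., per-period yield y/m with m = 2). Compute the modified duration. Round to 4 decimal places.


Answer: Modified duration = 7.1364

Derivation:
Coupon per period c = face * coupon_rate / m = 3.850000
Periods per year m = 2; per-period yield y/m = 0.029500
Number of cashflows N = 20
Cashflows (t years, CF_t, discount factor 1/(1+y/m)^(m*t), PV):
  t = 0.5000: CF_t = 3.850000, DF = 0.971345, PV = 3.739679
  t = 1.0000: CF_t = 3.850000, DF = 0.943512, PV = 3.632520
  t = 1.5000: CF_t = 3.850000, DF = 0.916476, PV = 3.528431
  t = 2.0000: CF_t = 3.850000, DF = 0.890214, PV = 3.427325
  t = 2.5000: CF_t = 3.850000, DF = 0.864706, PV = 3.329116
  t = 3.0000: CF_t = 3.850000, DF = 0.839928, PV = 3.233722
  t = 3.5000: CF_t = 3.850000, DF = 0.815860, PV = 3.141060
  t = 4.0000: CF_t = 3.850000, DF = 0.792482, PV = 3.051054
  t = 4.5000: CF_t = 3.850000, DF = 0.769773, PV = 2.963627
  t = 5.0000: CF_t = 3.850000, DF = 0.747716, PV = 2.878705
  t = 5.5000: CF_t = 3.850000, DF = 0.726290, PV = 2.796217
  t = 6.0000: CF_t = 3.850000, DF = 0.705479, PV = 2.716092
  t = 6.5000: CF_t = 3.850000, DF = 0.685263, PV = 2.638263
  t = 7.0000: CF_t = 3.850000, DF = 0.665627, PV = 2.562665
  t = 7.5000: CF_t = 3.850000, DF = 0.646554, PV = 2.489233
  t = 8.0000: CF_t = 3.850000, DF = 0.628027, PV = 2.417904
  t = 8.5000: CF_t = 3.850000, DF = 0.610031, PV = 2.348620
  t = 9.0000: CF_t = 3.850000, DF = 0.592551, PV = 2.281321
  t = 9.5000: CF_t = 3.850000, DF = 0.575572, PV = 2.215951
  t = 10.0000: CF_t = 103.850000, DF = 0.559079, PV = 58.060328
Price P = sum_t PV_t = 113.451835
First compute Macaulay numerator sum_t t * PV_t:
  t * PV_t at t = 0.5000: 1.869840
  t * PV_t at t = 1.0000: 3.632520
  t * PV_t at t = 1.5000: 5.292647
  t * PV_t at t = 2.0000: 6.854651
  t * PV_t at t = 2.5000: 8.322791
  t * PV_t at t = 3.0000: 9.701165
  t * PV_t at t = 3.5000: 10.993711
  t * PV_t at t = 4.0000: 12.204217
  t * PV_t at t = 4.5000: 13.336322
  t * PV_t at t = 5.0000: 14.393527
  t * PV_t at t = 5.5000: 15.379193
  t * PV_t at t = 6.0000: 16.296554
  t * PV_t at t = 6.5000: 17.148713
  t * PV_t at t = 7.0000: 17.938654
  t * PV_t at t = 7.5000: 18.669244
  t * PV_t at t = 8.0000: 19.343235
  t * PV_t at t = 8.5000: 19.963270
  t * PV_t at t = 9.0000: 20.531890
  t * PV_t at t = 9.5000: 21.051530
  t * PV_t at t = 10.0000: 580.603276
Macaulay duration D = 833.526948 / 113.451835 = 7.346968
Modified duration = D / (1 + y/m) = 7.346968 / (1 + 0.029500) = 7.136442


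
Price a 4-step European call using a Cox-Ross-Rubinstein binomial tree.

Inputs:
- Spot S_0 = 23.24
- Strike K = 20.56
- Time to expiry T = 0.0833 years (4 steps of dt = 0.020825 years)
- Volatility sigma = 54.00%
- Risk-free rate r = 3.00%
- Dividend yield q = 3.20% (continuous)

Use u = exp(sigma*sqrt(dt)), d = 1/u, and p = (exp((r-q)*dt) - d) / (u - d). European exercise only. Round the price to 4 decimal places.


Answer: Price = V(0,0) = 3.1087

Derivation:
dt = T/N = 0.020825
u = exp(sigma*sqrt(dt)) = 1.081043; d = 1/u = 0.925032
p = (exp((r-q)*dt) - d) / (u - d) = 0.480261
Discount per step: exp(-r*dt) = 0.999375
Stock lattice S(k, i) with i counting down-moves:
  k=0: S(0,0) = 23.2400
  k=1: S(1,0) = 25.1234; S(1,1) = 21.4977
  k=2: S(2,0) = 27.1595; S(2,1) = 23.2400; S(2,2) = 19.8861
  k=3: S(3,0) = 29.3606; S(3,1) = 25.1234; S(3,2) = 21.4977; S(3,3) = 18.3953
  k=4: S(4,0) = 31.7401; S(4,1) = 27.1595; S(4,2) = 23.2400; S(4,3) = 19.8861; S(4,4) = 17.0162
Terminal payoffs V(N, i) = max(S_T - K, 0):
  V(4,0) = 11.180127; V(4,1) = 6.599539; V(4,2) = 2.680000; V(4,3) = 0.000000; V(4,4) = 0.000000
Backward induction: V(k, i) = exp(-r*dt) * [p * V(k+1, i) + (1-p) * V(k+1, i+1)].
  V(3,0) = exp(-r*dt) * [p*11.180127 + (1-p)*6.599539] = 8.793922
  V(3,1) = exp(-r*dt) * [p*6.599539 + (1-p)*2.680000] = 4.559553
  V(3,2) = exp(-r*dt) * [p*2.680000 + (1-p)*0.000000] = 1.286296
  V(3,3) = exp(-r*dt) * [p*0.000000 + (1-p)*0.000000] = 0.000000
  V(2,0) = exp(-r*dt) * [p*8.793922 + (1-p)*4.559553] = 6.589038
  V(2,1) = exp(-r*dt) * [p*4.559553 + (1-p)*1.286296] = 2.856529
  V(2,2) = exp(-r*dt) * [p*1.286296 + (1-p)*0.000000] = 0.617372
  V(1,0) = exp(-r*dt) * [p*6.589038 + (1-p)*2.856529] = 4.646205
  V(1,1) = exp(-r*dt) * [p*2.856529 + (1-p)*0.617372] = 1.691695
  V(0,0) = exp(-r*dt) * [p*4.646205 + (1-p)*1.691695] = 3.108689


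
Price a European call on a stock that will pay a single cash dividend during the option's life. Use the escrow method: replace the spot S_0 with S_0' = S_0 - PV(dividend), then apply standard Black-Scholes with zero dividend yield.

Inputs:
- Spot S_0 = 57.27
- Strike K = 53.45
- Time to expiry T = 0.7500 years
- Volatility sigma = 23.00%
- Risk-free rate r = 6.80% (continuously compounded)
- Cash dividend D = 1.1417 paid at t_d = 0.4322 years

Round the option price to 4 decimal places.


PV(D) = D * exp(-r * t_d) = 1.1417 * 0.97103807 = 1.10863417
S_0' = S_0 - PV(D) = 57.2700 - 1.10863417 = 56.16136583
d1 = (ln(S_0'/K) + (r + sigma^2/2)*T) / (sigma*sqrt(T)) = 0.60405870
d2 = d1 - sigma*sqrt(T) = 0.40487286
exp(-rT) = 0.95027867
N(d1) = 0.72709769; N(d2) = 0.65721452
C = S_0' * N(d1) - K * exp(-rT) * N(d2) = 56.16136583 * 0.72709769 - 53.4500 * 0.95027867 * 0.65721452 = 7.4533

Answer: Price = 7.4533


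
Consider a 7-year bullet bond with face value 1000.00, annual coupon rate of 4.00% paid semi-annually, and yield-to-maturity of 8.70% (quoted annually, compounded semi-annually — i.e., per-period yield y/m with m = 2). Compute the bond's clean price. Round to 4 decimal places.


Coupon per period c = face * coupon_rate / m = 20.000000
Periods per year m = 2; per-period yield y/m = 0.043500
Number of cashflows N = 14
Cashflows (t years, CF_t, discount factor 1/(1+y/m)^(m*t), PV):
  t = 0.5000: CF_t = 20.000000, DF = 0.958313, PV = 19.166267
  t = 1.0000: CF_t = 20.000000, DF = 0.918365, PV = 18.367290
  t = 1.5000: CF_t = 20.000000, DF = 0.880081, PV = 17.601620
  t = 2.0000: CF_t = 20.000000, DF = 0.843393, PV = 16.867868
  t = 2.5000: CF_t = 20.000000, DF = 0.808235, PV = 16.164703
  t = 3.0000: CF_t = 20.000000, DF = 0.774543, PV = 15.490851
  t = 3.5000: CF_t = 20.000000, DF = 0.742254, PV = 14.845090
  t = 4.0000: CF_t = 20.000000, DF = 0.711312, PV = 14.226248
  t = 4.5000: CF_t = 20.000000, DF = 0.681660, PV = 13.633203
  t = 5.0000: CF_t = 20.000000, DF = 0.653244, PV = 13.064881
  t = 5.5000: CF_t = 20.000000, DF = 0.626013, PV = 12.520250
  t = 6.0000: CF_t = 20.000000, DF = 0.599916, PV = 11.998323
  t = 6.5000: CF_t = 20.000000, DF = 0.574908, PV = 11.498153
  t = 7.0000: CF_t = 1020.000000, DF = 0.550942, PV = 561.960544
Price P = sum_t PV_t = 757.405291

Answer: Price = 757.4053


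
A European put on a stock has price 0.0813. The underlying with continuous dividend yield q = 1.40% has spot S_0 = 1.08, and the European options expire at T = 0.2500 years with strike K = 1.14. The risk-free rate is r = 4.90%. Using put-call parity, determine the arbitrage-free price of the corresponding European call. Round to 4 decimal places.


Answer: Call price = 0.0314

Derivation:
Put-call parity: C - P = S_0 * exp(-qT) - K * exp(-rT).
S_0 * exp(-qT) = 1.0800 * 0.99650612 = 1.07622661
K * exp(-rT) = 1.1400 * 0.98782473 = 1.12612019
C = P + S*exp(-qT) - K*exp(-rT)
C = 0.0813 + 1.07622661 - 1.12612019 = 0.0314


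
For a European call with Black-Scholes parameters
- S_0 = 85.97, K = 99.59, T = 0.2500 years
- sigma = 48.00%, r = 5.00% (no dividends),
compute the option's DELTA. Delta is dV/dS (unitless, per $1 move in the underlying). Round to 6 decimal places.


d1 = -0.4406806657; d2 = -0.6806806657
phi(d1) = 0.3620263580; exp(-qT) = 1.0000000000; exp(-rT) = 0.9875778005
N(d1) = 0.3297220978
Delta = exp(-qT) * N(d1) = 1.0000000000 * 0.3297220978 = 0.329722

Answer: Delta = 0.329722


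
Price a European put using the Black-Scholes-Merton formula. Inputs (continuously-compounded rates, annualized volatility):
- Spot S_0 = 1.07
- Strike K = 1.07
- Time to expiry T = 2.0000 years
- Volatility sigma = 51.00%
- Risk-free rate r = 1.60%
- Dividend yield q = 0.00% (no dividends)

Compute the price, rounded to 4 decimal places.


Answer: Price = 0.2800

Derivation:
d1 = (ln(S/K) + (r - q + 0.5*sigma^2) * T) / (sigma * sqrt(T)) = 0.40499194
d2 = d1 - sigma * sqrt(T) = -0.31625697
exp(-rT) = 0.96850658; exp(-qT) = 1.00000000
P = K * exp(-rT) * N(-d2) - S_0 * exp(-qT) * N(-d1)
N(-d1) = 0.34274172; N(-d2) = 0.62409627
P = 1.0700 * 0.96850658 * 0.62409627 - 1.0700 * 1.00000000 * 0.34274172 = 0.2800


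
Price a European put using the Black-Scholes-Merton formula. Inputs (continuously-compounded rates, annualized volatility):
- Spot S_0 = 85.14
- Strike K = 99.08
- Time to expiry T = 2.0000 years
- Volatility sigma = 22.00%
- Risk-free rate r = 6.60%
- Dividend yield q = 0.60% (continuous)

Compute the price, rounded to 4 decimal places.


d1 = (ln(S/K) + (r - q + 0.5*sigma^2) * T) / (sigma * sqrt(T)) = 0.05389875
d2 = d1 - sigma * sqrt(T) = -0.25722823
exp(-rT) = 0.87634100; exp(-qT) = 0.98807171
P = K * exp(-rT) * N(-d2) - S_0 * exp(-qT) * N(-d1)
N(-d1) = 0.47850792; N(-d2) = 0.60149870
P = 99.0800 * 0.87634100 * 0.60149870 - 85.1400 * 0.98807171 * 0.47850792 = 11.9726

Answer: Price = 11.9726


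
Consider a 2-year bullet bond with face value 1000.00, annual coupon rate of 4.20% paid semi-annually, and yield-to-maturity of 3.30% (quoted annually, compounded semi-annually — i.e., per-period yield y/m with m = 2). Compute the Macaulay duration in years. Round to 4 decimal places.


Coupon per period c = face * coupon_rate / m = 21.000000
Periods per year m = 2; per-period yield y/m = 0.016500
Number of cashflows N = 4
Cashflows (t years, CF_t, discount factor 1/(1+y/m)^(m*t), PV):
  t = 0.5000: CF_t = 21.000000, DF = 0.983768, PV = 20.659124
  t = 1.0000: CF_t = 21.000000, DF = 0.967799, PV = 20.323782
  t = 1.5000: CF_t = 21.000000, DF = 0.952090, PV = 19.993883
  t = 2.0000: CF_t = 1021.000000, DF = 0.936635, PV = 956.304524
Price P = sum_t PV_t = 1017.281313
Macaulay numerator sum_t t * PV_t:
  t * PV_t at t = 0.5000: 10.329562
  t * PV_t at t = 1.0000: 20.323782
  t * PV_t at t = 1.5000: 29.990824
  t * PV_t at t = 2.0000: 1912.609048
Macaulay duration D = (sum_t t * PV_t) / P = 1973.253216 / 1017.281313 = 1.939732

Answer: Macaulay duration = 1.9397 years


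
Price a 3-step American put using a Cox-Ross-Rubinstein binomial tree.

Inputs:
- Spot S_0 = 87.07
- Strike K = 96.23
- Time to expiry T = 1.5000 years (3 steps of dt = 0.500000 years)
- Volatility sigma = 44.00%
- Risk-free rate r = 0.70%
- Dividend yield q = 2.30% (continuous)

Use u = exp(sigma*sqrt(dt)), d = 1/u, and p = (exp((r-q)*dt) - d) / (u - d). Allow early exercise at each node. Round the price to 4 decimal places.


Answer: Price = V(0,0) = 26.3253

Derivation:
dt = T/N = 0.500000
u = exp(sigma*sqrt(dt)) = 1.364963; d = 1/u = 0.732621
p = (exp((r-q)*dt) - d) / (u - d) = 0.410239
Discount per step: exp(-r*dt) = 0.996506
Stock lattice S(k, i) with i counting down-moves:
  k=0: S(0,0) = 87.0700
  k=1: S(1,0) = 118.8473; S(1,1) = 63.7893
  k=2: S(2,0) = 162.2221; S(2,1) = 87.0700; S(2,2) = 46.7334
  k=3: S(3,0) = 221.4271; S(3,1) = 118.8473; S(3,2) = 63.7893; S(3,3) = 34.2378
Terminal payoffs V(N, i) = max(K - S_T, 0):
  V(3,0) = 0.000000; V(3,1) = 0.000000; V(3,2) = 32.440704; V(3,3) = 61.992161
Backward induction: V(k, i) = exp(-r*dt) * [p * V(k+1, i) + (1-p) * V(k+1, i+1)]; then take max(V_cont, immediate exercise) for American.
  V(2,0) = exp(-r*dt) * [p*0.000000 + (1-p)*0.000000] = 0.000000; exercise = 0.000000; V(2,0) = max -> 0.000000
  V(2,1) = exp(-r*dt) * [p*0.000000 + (1-p)*32.440704] = 19.065424; exercise = 9.160000; V(2,1) = max -> 19.065424
  V(2,2) = exp(-r*dt) * [p*32.440704 + (1-p)*61.992161] = 49.694771; exercise = 49.496632; V(2,2) = max -> 49.694771
  V(1,0) = exp(-r*dt) * [p*0.000000 + (1-p)*19.065424] = 11.204762; exercise = 0.000000; V(1,0) = max -> 11.204762
  V(1,1) = exp(-r*dt) * [p*19.065424 + (1-p)*49.694771] = 36.999700; exercise = 32.440704; V(1,1) = max -> 36.999700
  V(0,0) = exp(-r*dt) * [p*11.204762 + (1-p)*36.999700] = 26.325317; exercise = 9.160000; V(0,0) = max -> 26.325317


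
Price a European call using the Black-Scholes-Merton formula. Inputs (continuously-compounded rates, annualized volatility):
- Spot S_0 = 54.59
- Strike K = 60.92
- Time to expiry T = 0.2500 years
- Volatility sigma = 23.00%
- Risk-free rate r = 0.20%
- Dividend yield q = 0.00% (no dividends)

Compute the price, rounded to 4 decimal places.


d1 = (ln(S/K) + (r - q + 0.5*sigma^2) * T) / (sigma * sqrt(T)) = -0.89215924
d2 = d1 - sigma * sqrt(T) = -1.00715924
exp(-rT) = 0.99950012; exp(-qT) = 1.00000000
C = S_0 * exp(-qT) * N(d1) - K * exp(-rT) * N(d2)
N(d1) = 0.18615379; N(d2) = 0.15692913
C = 54.5900 * 1.00000000 * 0.18615379 - 60.9200 * 0.99950012 * 0.15692913 = 0.6068

Answer: Price = 0.6068


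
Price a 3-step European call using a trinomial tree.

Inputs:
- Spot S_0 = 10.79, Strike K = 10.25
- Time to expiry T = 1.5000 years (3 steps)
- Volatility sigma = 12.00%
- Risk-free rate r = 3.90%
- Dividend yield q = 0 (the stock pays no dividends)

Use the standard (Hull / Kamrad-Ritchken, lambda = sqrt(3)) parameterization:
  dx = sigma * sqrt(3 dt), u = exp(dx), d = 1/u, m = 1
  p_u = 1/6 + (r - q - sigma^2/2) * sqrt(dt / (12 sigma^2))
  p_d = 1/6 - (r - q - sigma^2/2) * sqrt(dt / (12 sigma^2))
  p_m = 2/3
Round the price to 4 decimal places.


dt = T/N = 0.500000; dx = sigma*sqrt(3*dt) = 0.146969
u = exp(dx) = 1.158319; d = 1/u = 0.863320
p_u = 0.220760, p_m = 0.666667, p_d = 0.112574
Discount per step: exp(-r*dt) = 0.980689
Stock lattice S(k, j) with j the centered position index:
  k=0: S(0,+0) = 10.7900
  k=1: S(1,-1) = 9.3152; S(1,+0) = 10.7900; S(1,+1) = 12.4983
  k=2: S(2,-2) = 8.0420; S(2,-1) = 9.3152; S(2,+0) = 10.7900; S(2,+1) = 12.4983; S(2,+2) = 14.4770
  k=3: S(3,-3) = 6.9428; S(3,-2) = 8.0420; S(3,-1) = 9.3152; S(3,+0) = 10.7900; S(3,+1) = 12.4983; S(3,+2) = 14.4770; S(3,+3) = 16.7689
Terminal payoffs V(N, j) = max(S_T - K, 0):
  V(3,-3) = 0.000000; V(3,-2) = 0.000000; V(3,-1) = 0.000000; V(3,+0) = 0.540000; V(3,+1) = 2.248257; V(3,+2) = 4.226962; V(3,+3) = 6.518933
Backward induction: V(k, j) = exp(-r*dt) * [p_u * V(k+1, j+1) + p_m * V(k+1, j) + p_d * V(k+1, j-1)]
  V(2,-2) = exp(-r*dt) * [p_u*0.000000 + p_m*0.000000 + p_d*0.000000] = 0.000000
  V(2,-1) = exp(-r*dt) * [p_u*0.540000 + p_m*0.000000 + p_d*0.000000] = 0.116908
  V(2,+0) = exp(-r*dt) * [p_u*2.248257 + p_m*0.540000 + p_d*0.000000] = 0.839788
  V(2,+1) = exp(-r*dt) * [p_u*4.226962 + p_m*2.248257 + p_d*0.540000] = 2.444632
  V(2,+2) = exp(-r*dt) * [p_u*6.518933 + p_m*4.226962 + p_d*2.248257] = 4.423089
  V(1,-1) = exp(-r*dt) * [p_u*0.839788 + p_m*0.116908 + p_d*0.000000] = 0.258245
  V(1,+0) = exp(-r*dt) * [p_u*2.444632 + p_m*0.839788 + p_d*0.116908] = 1.091208
  V(1,+1) = exp(-r*dt) * [p_u*4.423089 + p_m*2.444632 + p_d*0.839788] = 2.648578
  V(0,+0) = exp(-r*dt) * [p_u*2.648578 + p_m*1.091208 + p_d*0.258245] = 1.315341

Answer: Price = V(0,0) = 1.3153


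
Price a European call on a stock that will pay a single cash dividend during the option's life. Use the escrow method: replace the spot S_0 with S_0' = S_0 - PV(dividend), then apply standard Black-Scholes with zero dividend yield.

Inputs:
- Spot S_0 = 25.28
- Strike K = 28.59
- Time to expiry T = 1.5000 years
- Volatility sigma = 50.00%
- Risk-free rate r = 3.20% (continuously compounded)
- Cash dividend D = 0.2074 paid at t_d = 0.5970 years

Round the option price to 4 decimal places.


Answer: Price = 5.2625

Derivation:
PV(D) = D * exp(-r * t_d) = 0.2074 * 0.98107732 = 0.20347544
S_0' = S_0 - PV(D) = 25.2800 - 0.20347544 = 25.07652456
d1 = (ln(S_0'/K) + (r + sigma^2/2)*T) / (sigma*sqrt(T)) = 0.17044387
d2 = d1 - sigma*sqrt(T) = -0.44192857
exp(-rT) = 0.95313379
N(d1) = 0.56766946; N(d2) = 0.32927045
C = S_0' * N(d1) - K * exp(-rT) * N(d2) = 25.07652456 * 0.56766946 - 28.5900 * 0.95313379 * 0.32927045 = 5.2625


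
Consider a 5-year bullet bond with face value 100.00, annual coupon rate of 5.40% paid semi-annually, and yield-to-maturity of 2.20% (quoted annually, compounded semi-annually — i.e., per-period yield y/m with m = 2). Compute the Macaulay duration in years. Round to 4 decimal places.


Coupon per period c = face * coupon_rate / m = 2.700000
Periods per year m = 2; per-period yield y/m = 0.011000
Number of cashflows N = 10
Cashflows (t years, CF_t, discount factor 1/(1+y/m)^(m*t), PV):
  t = 0.5000: CF_t = 2.700000, DF = 0.989120, PV = 2.670623
  t = 1.0000: CF_t = 2.700000, DF = 0.978358, PV = 2.641566
  t = 1.5000: CF_t = 2.700000, DF = 0.967713, PV = 2.612825
  t = 2.0000: CF_t = 2.700000, DF = 0.957184, PV = 2.584396
  t = 2.5000: CF_t = 2.700000, DF = 0.946769, PV = 2.556277
  t = 3.0000: CF_t = 2.700000, DF = 0.936468, PV = 2.528464
  t = 3.5000: CF_t = 2.700000, DF = 0.926279, PV = 2.500954
  t = 4.0000: CF_t = 2.700000, DF = 0.916201, PV = 2.473743
  t = 4.5000: CF_t = 2.700000, DF = 0.906232, PV = 2.446828
  t = 5.0000: CF_t = 102.700000, DF = 0.896372, PV = 92.057439
Price P = sum_t PV_t = 115.073115
Macaulay numerator sum_t t * PV_t:
  t * PV_t at t = 0.5000: 1.335312
  t * PV_t at t = 1.0000: 2.641566
  t * PV_t at t = 1.5000: 3.919237
  t * PV_t at t = 2.0000: 5.168793
  t * PV_t at t = 2.5000: 6.390694
  t * PV_t at t = 3.0000: 7.585393
  t * PV_t at t = 3.5000: 8.753338
  t * PV_t at t = 4.0000: 9.894971
  t * PV_t at t = 4.5000: 11.010724
  t * PV_t at t = 5.0000: 460.287194
Macaulay duration D = (sum_t t * PV_t) / P = 516.987221 / 115.073115 = 4.492685

Answer: Macaulay duration = 4.4927 years


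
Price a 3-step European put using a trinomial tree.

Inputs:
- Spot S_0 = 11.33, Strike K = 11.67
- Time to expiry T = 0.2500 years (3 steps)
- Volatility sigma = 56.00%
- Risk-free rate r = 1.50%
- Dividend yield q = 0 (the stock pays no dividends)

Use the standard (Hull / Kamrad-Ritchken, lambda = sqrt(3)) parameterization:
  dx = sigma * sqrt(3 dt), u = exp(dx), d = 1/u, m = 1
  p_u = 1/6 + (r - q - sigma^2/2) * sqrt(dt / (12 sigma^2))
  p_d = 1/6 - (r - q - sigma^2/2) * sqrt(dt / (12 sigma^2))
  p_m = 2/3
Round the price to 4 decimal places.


Answer: Price = V(0,0) = 1.3699

Derivation:
dt = T/N = 0.083333; dx = sigma*sqrt(3*dt) = 0.280000
u = exp(dx) = 1.323130; d = 1/u = 0.755784
p_u = 0.145565, p_m = 0.666667, p_d = 0.187768
Discount per step: exp(-r*dt) = 0.998751
Stock lattice S(k, j) with j the centered position index:
  k=0: S(0,+0) = 11.3300
  k=1: S(1,-1) = 8.5630; S(1,+0) = 11.3300; S(1,+1) = 14.9911
  k=2: S(2,-2) = 6.4718; S(2,-1) = 8.5630; S(2,+0) = 11.3300; S(2,+1) = 14.9911; S(2,+2) = 19.8351
  k=3: S(3,-3) = 4.8913; S(3,-2) = 6.4718; S(3,-1) = 8.5630; S(3,+0) = 11.3300; S(3,+1) = 14.9911; S(3,+2) = 19.8351; S(3,+3) = 26.2444
Terminal payoffs V(N, j) = max(K - S_T, 0):
  V(3,-3) = 6.778720; V(3,-2) = 5.198201; V(3,-1) = 3.106970; V(3,+0) = 0.340000; V(3,+1) = 0.000000; V(3,+2) = 0.000000; V(3,+3) = 0.000000
Backward induction: V(k, j) = exp(-r*dt) * [p_u * V(k+1, j+1) + p_m * V(k+1, j) + p_d * V(k+1, j-1)]
  V(2,-2) = exp(-r*dt) * [p_u*3.106970 + p_m*5.198201 + p_d*6.778720] = 5.184077
  V(2,-1) = exp(-r*dt) * [p_u*0.340000 + p_m*3.106970 + p_d*5.198201] = 3.092992
  V(2,+0) = exp(-r*dt) * [p_u*0.000000 + p_m*0.340000 + p_d*3.106970] = 0.809044
  V(2,+1) = exp(-r*dt) * [p_u*0.000000 + p_m*0.000000 + p_d*0.340000] = 0.063761
  V(2,+2) = exp(-r*dt) * [p_u*0.000000 + p_m*0.000000 + p_d*0.000000] = 0.000000
  V(1,-1) = exp(-r*dt) * [p_u*0.809044 + p_m*3.092992 + p_d*5.184077] = 3.149228
  V(1,+0) = exp(-r*dt) * [p_u*0.063761 + p_m*0.809044 + p_d*3.092992] = 1.127998
  V(1,+1) = exp(-r*dt) * [p_u*0.000000 + p_m*0.063761 + p_d*0.809044] = 0.194177
  V(0,+0) = exp(-r*dt) * [p_u*0.194177 + p_m*1.127998 + p_d*3.149228] = 1.369874


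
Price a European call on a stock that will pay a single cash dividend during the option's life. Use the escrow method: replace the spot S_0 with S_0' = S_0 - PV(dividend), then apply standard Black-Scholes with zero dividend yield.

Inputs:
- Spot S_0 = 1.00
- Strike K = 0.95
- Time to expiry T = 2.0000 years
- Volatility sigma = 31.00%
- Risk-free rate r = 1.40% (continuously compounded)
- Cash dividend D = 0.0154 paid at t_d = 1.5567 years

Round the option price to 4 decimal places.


Answer: Price = 0.1979

Derivation:
PV(D) = D * exp(-r * t_d) = 0.0154 * 0.97844197 = 0.01506801
S_0' = S_0 - PV(D) = 1.0000 - 0.01506801 = 0.98493199
d1 = (ln(S_0'/K) + (r + sigma^2/2)*T) / (sigma*sqrt(T)) = 0.36543874
d2 = d1 - sigma*sqrt(T) = -0.07296746
exp(-rT) = 0.97238837
N(d1) = 0.64260804; N(d2) = 0.47091601
C = S_0' * N(d1) - K * exp(-rT) * N(d2) = 0.98493199 * 0.64260804 - 0.9500 * 0.97238837 * 0.47091601 = 0.1979


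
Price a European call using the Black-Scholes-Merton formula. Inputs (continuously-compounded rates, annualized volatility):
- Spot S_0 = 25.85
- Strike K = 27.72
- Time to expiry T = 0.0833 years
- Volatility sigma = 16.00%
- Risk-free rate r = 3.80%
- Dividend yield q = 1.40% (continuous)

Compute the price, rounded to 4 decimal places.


Answer: Price = 0.0388

Derivation:
d1 = (ln(S/K) + (r - q + 0.5*sigma^2) * T) / (sigma * sqrt(T)) = -1.44607824
d2 = d1 - sigma * sqrt(T) = -1.49225703
exp(-rT) = 0.99683960; exp(-qT) = 0.99883448
C = S_0 * exp(-qT) * N(d1) - K * exp(-rT) * N(d2)
N(d1) = 0.07407763; N(d2) = 0.06781589
C = 25.8500 * 0.99883448 * 0.07407763 - 27.7200 * 0.99683960 * 0.06781589 = 0.0388


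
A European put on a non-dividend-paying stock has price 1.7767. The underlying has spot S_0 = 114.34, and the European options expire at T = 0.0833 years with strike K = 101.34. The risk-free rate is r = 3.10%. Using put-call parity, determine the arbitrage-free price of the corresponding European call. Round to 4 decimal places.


Answer: Call price = 15.0381

Derivation:
Put-call parity: C - P = S_0 * exp(-qT) - K * exp(-rT).
S_0 * exp(-qT) = 114.3400 * 1.00000000 = 114.34000000
K * exp(-rT) = 101.3400 * 0.99742103 = 101.07864731
C = P + S*exp(-qT) - K*exp(-rT)
C = 1.7767 + 114.34000000 - 101.07864731 = 15.0381


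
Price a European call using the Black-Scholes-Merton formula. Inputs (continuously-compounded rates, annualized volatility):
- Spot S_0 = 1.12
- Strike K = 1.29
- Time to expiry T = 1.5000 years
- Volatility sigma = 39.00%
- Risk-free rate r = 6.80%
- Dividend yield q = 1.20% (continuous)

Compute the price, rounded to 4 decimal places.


Answer: Price = 0.1828

Derivation:
d1 = (ln(S/K) + (r - q + 0.5*sigma^2) * T) / (sigma * sqrt(T)) = 0.11883473
d2 = d1 - sigma * sqrt(T) = -0.35881577
exp(-rT) = 0.90302955; exp(-qT) = 0.98216103
C = S_0 * exp(-qT) * N(d1) - K * exp(-rT) * N(d2)
N(d1) = 0.54729685; N(d2) = 0.35986646
C = 1.1200 * 0.98216103 * 0.54729685 - 1.2900 * 0.90302955 * 0.35986646 = 0.1828


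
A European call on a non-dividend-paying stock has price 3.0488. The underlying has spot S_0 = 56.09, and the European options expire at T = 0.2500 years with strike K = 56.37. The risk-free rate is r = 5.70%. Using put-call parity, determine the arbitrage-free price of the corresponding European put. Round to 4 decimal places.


Put-call parity: C - P = S_0 * exp(-qT) - K * exp(-rT).
S_0 * exp(-qT) = 56.0900 * 1.00000000 = 56.09000000
K * exp(-rT) = 56.3700 * 0.98585105 = 55.57242373
P = C - S*exp(-qT) + K*exp(-rT)
P = 3.0488 - 56.09000000 + 55.57242373 = 2.5312

Answer: Put price = 2.5312


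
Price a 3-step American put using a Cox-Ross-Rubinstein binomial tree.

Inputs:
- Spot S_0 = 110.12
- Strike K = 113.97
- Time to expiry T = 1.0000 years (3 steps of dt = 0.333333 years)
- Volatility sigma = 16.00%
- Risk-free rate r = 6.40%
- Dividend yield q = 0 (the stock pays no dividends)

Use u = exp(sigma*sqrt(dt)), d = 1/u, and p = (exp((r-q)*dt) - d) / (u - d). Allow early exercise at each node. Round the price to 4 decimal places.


Answer: Price = V(0,0) = 6.6471

Derivation:
dt = T/N = 0.333333
u = exp(sigma*sqrt(dt)) = 1.096777; d = 1/u = 0.911762
p = (exp((r-q)*dt) - d) / (u - d) = 0.593467
Discount per step: exp(-r*dt) = 0.978893
Stock lattice S(k, i) with i counting down-moves:
  k=0: S(0,0) = 110.1200
  k=1: S(1,0) = 120.7771; S(1,1) = 100.4033
  k=2: S(2,0) = 132.4656; S(2,1) = 110.1200; S(2,2) = 91.5439
  k=3: S(3,0) = 145.2852; S(3,1) = 120.7771; S(3,2) = 100.4033; S(3,3) = 83.4663
Terminal payoffs V(N, i) = max(K - S_T, 0):
  V(3,0) = 0.000000; V(3,1) = 0.000000; V(3,2) = 13.566744; V(3,3) = 30.503734
Backward induction: V(k, i) = exp(-r*dt) * [p * V(k+1, i) + (1-p) * V(k+1, i+1)]; then take max(V_cont, immediate exercise) for American.
  V(2,0) = exp(-r*dt) * [p*0.000000 + (1-p)*0.000000] = 0.000000; exercise = 0.000000; V(2,0) = max -> 0.000000
  V(2,1) = exp(-r*dt) * [p*0.000000 + (1-p)*13.566744] = 5.398913; exercise = 3.850000; V(2,1) = max -> 5.398913
  V(2,2) = exp(-r*dt) * [p*13.566744 + (1-p)*30.503734] = 20.020495; exercise = 22.426104; V(2,2) = max -> 22.426104
  V(1,0) = exp(-r*dt) * [p*0.000000 + (1-p)*5.398913] = 2.148509; exercise = 0.000000; V(1,0) = max -> 2.148509
  V(1,1) = exp(-r*dt) * [p*5.398913 + (1-p)*22.426104] = 12.060962; exercise = 13.566744; V(1,1) = max -> 13.566744
  V(0,0) = exp(-r*dt) * [p*2.148509 + (1-p)*13.566744] = 6.647069; exercise = 3.850000; V(0,0) = max -> 6.647069


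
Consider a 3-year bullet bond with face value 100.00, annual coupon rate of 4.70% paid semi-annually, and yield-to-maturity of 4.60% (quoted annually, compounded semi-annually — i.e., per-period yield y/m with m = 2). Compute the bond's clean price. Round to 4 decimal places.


Coupon per period c = face * coupon_rate / m = 2.350000
Periods per year m = 2; per-period yield y/m = 0.023000
Number of cashflows N = 6
Cashflows (t years, CF_t, discount factor 1/(1+y/m)^(m*t), PV):
  t = 0.5000: CF_t = 2.350000, DF = 0.977517, PV = 2.297165
  t = 1.0000: CF_t = 2.350000, DF = 0.955540, PV = 2.245518
  t = 1.5000: CF_t = 2.350000, DF = 0.934056, PV = 2.195033
  t = 2.0000: CF_t = 2.350000, DF = 0.913056, PV = 2.145682
  t = 2.5000: CF_t = 2.350000, DF = 0.892528, PV = 2.097441
  t = 3.0000: CF_t = 102.350000, DF = 0.872461, PV = 89.296419
Price P = sum_t PV_t = 100.277258

Answer: Price = 100.2773


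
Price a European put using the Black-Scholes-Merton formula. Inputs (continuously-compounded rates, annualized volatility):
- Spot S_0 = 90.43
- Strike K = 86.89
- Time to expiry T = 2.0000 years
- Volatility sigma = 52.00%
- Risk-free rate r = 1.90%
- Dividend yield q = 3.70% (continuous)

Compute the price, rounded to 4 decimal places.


d1 = (ln(S/K) + (r - q + 0.5*sigma^2) * T) / (sigma * sqrt(T)) = 0.37304386
d2 = d1 - sigma * sqrt(T) = -0.36234719
exp(-rT) = 0.96271294; exp(-qT) = 0.92867169
P = K * exp(-rT) * N(-d2) - S_0 * exp(-qT) * N(-d1)
N(-d1) = 0.35455790; N(-d2) = 0.64145370
P = 86.8900 * 0.96271294 * 0.64145370 - 90.4300 * 0.92867169 * 0.35455790 = 23.8820

Answer: Price = 23.8820


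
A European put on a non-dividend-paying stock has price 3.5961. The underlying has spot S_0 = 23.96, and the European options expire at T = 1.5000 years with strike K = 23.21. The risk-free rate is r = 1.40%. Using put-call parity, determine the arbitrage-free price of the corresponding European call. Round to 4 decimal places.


Put-call parity: C - P = S_0 * exp(-qT) - K * exp(-rT).
S_0 * exp(-qT) = 23.9600 * 1.00000000 = 23.96000000
K * exp(-rT) = 23.2100 * 0.97921896 = 22.72767217
C = P + S*exp(-qT) - K*exp(-rT)
C = 3.5961 + 23.96000000 - 22.72767217 = 4.8284

Answer: Call price = 4.8284


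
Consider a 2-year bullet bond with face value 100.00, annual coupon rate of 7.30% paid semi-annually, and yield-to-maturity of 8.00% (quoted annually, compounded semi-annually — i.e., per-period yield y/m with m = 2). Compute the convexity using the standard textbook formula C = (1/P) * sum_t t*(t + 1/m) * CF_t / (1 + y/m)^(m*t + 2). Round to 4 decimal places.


Coupon per period c = face * coupon_rate / m = 3.650000
Periods per year m = 2; per-period yield y/m = 0.040000
Number of cashflows N = 4
Cashflows (t years, CF_t, discount factor 1/(1+y/m)^(m*t), PV):
  t = 0.5000: CF_t = 3.650000, DF = 0.961538, PV = 3.509615
  t = 1.0000: CF_t = 3.650000, DF = 0.924556, PV = 3.374630
  t = 1.5000: CF_t = 3.650000, DF = 0.888996, PV = 3.244837
  t = 2.0000: CF_t = 103.650000, DF = 0.854804, PV = 88.600454
Price P = sum_t PV_t = 98.729537
Convexity numerator sum_t t*(t + 1/m) * CF_t / (1+y/m)^(m*t + 2):
  t = 0.5000: term = 1.622418
  t = 1.0000: term = 4.680053
  t = 1.5000: term = 9.000102
  t = 2.0000: term = 409.580503
Convexity = (1/P) * sum = 424.883076 / 98.729537 = 4.303505

Answer: Convexity = 4.3035


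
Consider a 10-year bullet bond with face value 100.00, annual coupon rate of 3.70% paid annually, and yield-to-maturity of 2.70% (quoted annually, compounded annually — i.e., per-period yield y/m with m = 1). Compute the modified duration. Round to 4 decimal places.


Coupon per period c = face * coupon_rate / m = 3.700000
Periods per year m = 1; per-period yield y/m = 0.027000
Number of cashflows N = 10
Cashflows (t years, CF_t, discount factor 1/(1+y/m)^(m*t), PV):
  t = 1.0000: CF_t = 3.700000, DF = 0.973710, PV = 3.602726
  t = 2.0000: CF_t = 3.700000, DF = 0.948111, PV = 3.508010
  t = 3.0000: CF_t = 3.700000, DF = 0.923185, PV = 3.415784
  t = 4.0000: CF_t = 3.700000, DF = 0.898914, PV = 3.325982
  t = 5.0000: CF_t = 3.700000, DF = 0.875282, PV = 3.238542
  t = 6.0000: CF_t = 3.700000, DF = 0.852270, PV = 3.153400
  t = 7.0000: CF_t = 3.700000, DF = 0.829864, PV = 3.070497
  t = 8.0000: CF_t = 3.700000, DF = 0.808047, PV = 2.989773
  t = 9.0000: CF_t = 3.700000, DF = 0.786803, PV = 2.911171
  t = 10.0000: CF_t = 103.700000, DF = 0.766118, PV = 79.446418
Price P = sum_t PV_t = 108.662303
First compute Macaulay numerator sum_t t * PV_t:
  t * PV_t at t = 1.0000: 3.602726
  t * PV_t at t = 2.0000: 7.016020
  t * PV_t at t = 3.0000: 10.247352
  t * PV_t at t = 4.0000: 13.303930
  t * PV_t at t = 5.0000: 16.192709
  t * PV_t at t = 6.0000: 18.920400
  t * PV_t at t = 7.0000: 21.493476
  t * PV_t at t = 8.0000: 23.918182
  t * PV_t at t = 9.0000: 26.200540
  t * PV_t at t = 10.0000: 794.464179
Macaulay duration D = 935.359514 / 108.662303 = 8.607949
Modified duration = D / (1 + y/m) = 8.607949 / (1 + 0.027000) = 8.381644

Answer: Modified duration = 8.3816


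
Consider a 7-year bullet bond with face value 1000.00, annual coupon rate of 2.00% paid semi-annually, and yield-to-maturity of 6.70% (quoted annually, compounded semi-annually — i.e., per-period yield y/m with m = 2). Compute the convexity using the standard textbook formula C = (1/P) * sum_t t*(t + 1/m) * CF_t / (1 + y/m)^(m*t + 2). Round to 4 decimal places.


Answer: Convexity = 44.3269

Derivation:
Coupon per period c = face * coupon_rate / m = 10.000000
Periods per year m = 2; per-period yield y/m = 0.033500
Number of cashflows N = 14
Cashflows (t years, CF_t, discount factor 1/(1+y/m)^(m*t), PV):
  t = 0.5000: CF_t = 10.000000, DF = 0.967586, PV = 9.675859
  t = 1.0000: CF_t = 10.000000, DF = 0.936222, PV = 9.362224
  t = 1.5000: CF_t = 10.000000, DF = 0.905876, PV = 9.058756
  t = 2.0000: CF_t = 10.000000, DF = 0.876512, PV = 8.765124
  t = 2.5000: CF_t = 10.000000, DF = 0.848101, PV = 8.481010
  t = 3.0000: CF_t = 10.000000, DF = 0.820611, PV = 8.206106
  t = 3.5000: CF_t = 10.000000, DF = 0.794011, PV = 7.940112
  t = 4.0000: CF_t = 10.000000, DF = 0.768274, PV = 7.682740
  t = 4.5000: CF_t = 10.000000, DF = 0.743371, PV = 7.433711
  t = 5.0000: CF_t = 10.000000, DF = 0.719275, PV = 7.192754
  t = 5.5000: CF_t = 10.000000, DF = 0.695961, PV = 6.959607
  t = 6.0000: CF_t = 10.000000, DF = 0.673402, PV = 6.734017
  t = 6.5000: CF_t = 10.000000, DF = 0.651574, PV = 6.515740
  t = 7.0000: CF_t = 1010.000000, DF = 0.630454, PV = 636.758338
Price P = sum_t PV_t = 740.766098
Convexity numerator sum_t t*(t + 1/m) * CF_t / (1+y/m)^(m*t + 2):
  t = 0.5000: term = 4.529378
  t = 1.0000: term = 13.147686
  t = 1.5000: term = 25.443031
  t = 2.0000: term = 41.030529
  t = 2.5000: term = 59.550841
  t = 3.0000: term = 80.668773
  t = 3.5000: term = 104.071954
  t = 4.0000: term = 129.469567
  t = 4.5000: term = 156.591155
  t = 5.0000: term = 185.185476
  t = 5.5000: term = 215.019421
  t = 6.0000: term = 245.876982
  t = 6.5000: term = 277.558277
  t = 7.0000: term = 31297.740243
Convexity = (1/P) * sum = 32835.883312 / 740.766098 = 44.326925


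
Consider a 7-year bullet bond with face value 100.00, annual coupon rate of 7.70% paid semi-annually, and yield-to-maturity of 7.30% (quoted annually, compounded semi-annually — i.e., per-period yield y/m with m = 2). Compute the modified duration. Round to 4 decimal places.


Answer: Modified duration = 5.3620

Derivation:
Coupon per period c = face * coupon_rate / m = 3.850000
Periods per year m = 2; per-period yield y/m = 0.036500
Number of cashflows N = 14
Cashflows (t years, CF_t, discount factor 1/(1+y/m)^(m*t), PV):
  t = 0.5000: CF_t = 3.850000, DF = 0.964785, PV = 3.714424
  t = 1.0000: CF_t = 3.850000, DF = 0.930811, PV = 3.583621
  t = 1.5000: CF_t = 3.850000, DF = 0.898033, PV = 3.457425
  t = 2.0000: CF_t = 3.850000, DF = 0.866409, PV = 3.335673
  t = 2.5000: CF_t = 3.850000, DF = 0.835898, PV = 3.218209
  t = 3.0000: CF_t = 3.850000, DF = 0.806462, PV = 3.104881
  t = 3.5000: CF_t = 3.850000, DF = 0.778063, PV = 2.995543
  t = 4.0000: CF_t = 3.850000, DF = 0.750664, PV = 2.890056
  t = 4.5000: CF_t = 3.850000, DF = 0.724230, PV = 2.788284
  t = 5.0000: CF_t = 3.850000, DF = 0.698726, PV = 2.690095
  t = 5.5000: CF_t = 3.850000, DF = 0.674121, PV = 2.595364
  t = 6.0000: CF_t = 3.850000, DF = 0.650382, PV = 2.503970
  t = 6.5000: CF_t = 3.850000, DF = 0.627479, PV = 2.415793
  t = 7.0000: CF_t = 103.850000, DF = 0.605382, PV = 62.868951
Price P = sum_t PV_t = 102.162289
First compute Macaulay numerator sum_t t * PV_t:
  t * PV_t at t = 0.5000: 1.857212
  t * PV_t at t = 1.0000: 3.583621
  t * PV_t at t = 1.5000: 5.186138
  t * PV_t at t = 2.0000: 6.671347
  t * PV_t at t = 2.5000: 8.045522
  t * PV_t at t = 3.0000: 9.314642
  t * PV_t at t = 3.5000: 10.484401
  t * PV_t at t = 4.0000: 11.560225
  t * PV_t at t = 4.5000: 12.547277
  t * PV_t at t = 5.0000: 13.450476
  t * PV_t at t = 5.5000: 14.274505
  t * PV_t at t = 6.0000: 15.023818
  t * PV_t at t = 6.5000: 15.702655
  t * PV_t at t = 7.0000: 440.082654
Macaulay duration D = 567.784492 / 102.162289 = 5.557672
Modified duration = D / (1 + y/m) = 5.557672 / (1 + 0.036500) = 5.361960
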